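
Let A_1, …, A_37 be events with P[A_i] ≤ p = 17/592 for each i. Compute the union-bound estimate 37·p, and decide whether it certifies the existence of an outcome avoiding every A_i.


Union bound: P[∪_{i=1}^{37} A_i] ≤ Σ_i P[A_i] ≤ 37·p = 37·(17/592) = 17/16.
Numerically: 17/16 ≈ 1.062500.
Is 17/16 < 1? NO.
Since the bound 17/16 is ≥ 1, the union bound is uninformative here; it does NOT by itself certify existence.

37·p = 17/16 ≈ 1.062500; existence NOT certified by the union bound.


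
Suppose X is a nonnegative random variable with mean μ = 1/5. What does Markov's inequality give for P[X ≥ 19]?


μ = E[X] = 1/5, a = 19.
Markov: P[X ≥ 19] ≤ μ/a = (1/5)/19 = 1/95.
Numerically: ≈ 0.0105.
(Since a = 19 > μ = 0.2000, the bound 1/95 is < 1 and informative.)

P[X ≥ 19] ≤ 1/95 ≈ 0.0105.


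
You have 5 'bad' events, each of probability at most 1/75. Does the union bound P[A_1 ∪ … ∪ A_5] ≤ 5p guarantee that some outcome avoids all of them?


Union bound: P[∪_{i=1}^{5} A_i] ≤ Σ_i P[A_i] ≤ 5·p = 5·(1/75) = 1/15.
Numerically: 1/15 ≈ 0.066667.
Is 1/15 < 1? YES.
Since P[∪ A_i] ≤ 1/15 < 1, the complement has P[∩ A_i^c] ≥ 1 − 1/15 = 14/15 > 0, so some outcome avoids every A_i.

5·p = 1/15 ≈ 0.066667; existence CERTIFIED by the union bound.


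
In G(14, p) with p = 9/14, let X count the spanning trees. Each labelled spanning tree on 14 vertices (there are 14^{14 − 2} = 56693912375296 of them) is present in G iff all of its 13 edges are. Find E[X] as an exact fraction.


K_14 has 14^{14 − 2} = 56693912375296 labelled spanning trees.
For each such spanning tree H, let X_H = 1 if all 13 edges of H are present in G. Then P[X_H = 1] = p^{13} = (9/14)^{13} = 2541865828329/793714773254144.
Summing the indicators: E[X] = Σ_H E[X_H] = 56693912375296 · p^{13} = 56693912375296 · 2541865828329/793714773254144 = 2541865828329/14.
Numerically: E[X] ≈ 1.8156e+11.

E[X] = 56693912375296 · (9/14)^{13} = 2541865828329/14 ≈ 1.8156e+11.


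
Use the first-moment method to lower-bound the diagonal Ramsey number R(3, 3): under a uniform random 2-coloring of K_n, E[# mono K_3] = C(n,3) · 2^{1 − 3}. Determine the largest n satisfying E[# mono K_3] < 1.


We need C(n, 3) · 2^{1 − 3} < 1, i.e. C(n, 3) < 2^{3 − 1} = 4.
Check values of n near the boundary:
  n = 3: C(3, 3) = 1; 1 < 4? YES
  n = 4: C(4, 3) = 4; 4 < 4? NO
The largest n with C(n, 3) < 4 is n = 3 (where E[X] = 1/4 ≈ 0.25000). Hence R(3, 3) > 3, i.e. R(3, 3) ≥ 4.

Largest n = 3; hence R(3, 3) > 3.


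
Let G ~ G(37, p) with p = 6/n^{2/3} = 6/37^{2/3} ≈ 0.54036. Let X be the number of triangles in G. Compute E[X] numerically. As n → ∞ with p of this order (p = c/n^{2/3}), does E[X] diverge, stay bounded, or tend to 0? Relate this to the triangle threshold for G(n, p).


Number of potential triangles: C(37, 3) = 7770.
Each occurs with probability p³ ≈ (0.54036)³ ≈ 1.5777940e-01.
By linearity: E[X] = C(37, 3)·p³ ≈ 7770 · 1.5777940e-01 ≈ 1225.94595.
Since α = 2/3 < 1, p = c/n^{2/3} ≫ 1/n is above the triangle threshold p ~ 1/n. Asymptotically E[X] ~ (c³/6)·n^{3(1−α)} = (6³/6)·n^{1} → ∞; triangles are abundant w.h.p.

E[X] ≈ 1225.94595; in regime p = Θ(1/n^{2/3}) E[X] diverges (above the triangle threshold p ~ 1/n).


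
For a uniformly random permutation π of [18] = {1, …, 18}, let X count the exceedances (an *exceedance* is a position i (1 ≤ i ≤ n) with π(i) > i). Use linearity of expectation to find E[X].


Write X = Σ_{i=1}^{18} X_i, where X_i = 1_{π(i) > i}.
For each fixed i, π(i) is uniform over {1, …, 18} (marginal of a uniform permutation), so P[π(i) > i] = (n − i)/n. Summing: Σ_{i=1}^{18} (n − i)/n = (0 + 1 + … + 17)/18 = 18(18 − 1)/(2·18) = (18 − 1)/2.
Hence E[X] = Σ_{i=1}^{18} (18 − i)/18 = 17/2 ≈ 8.500000.

E[X] = 17/2 = 8.500000.


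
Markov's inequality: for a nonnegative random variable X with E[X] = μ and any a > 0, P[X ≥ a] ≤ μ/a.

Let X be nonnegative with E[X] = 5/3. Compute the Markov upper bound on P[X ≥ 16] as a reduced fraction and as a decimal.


μ = E[X] = 5/3, a = 16.
Markov: P[X ≥ 16] ≤ μ/a = (5/3)/16 = 5/48.
Numerically: ≈ 0.1042.
(Since a = 16 > μ = 1.6667, the bound 5/48 is < 1 and informative.)

P[X ≥ 16] ≤ 5/48 ≈ 0.1042.


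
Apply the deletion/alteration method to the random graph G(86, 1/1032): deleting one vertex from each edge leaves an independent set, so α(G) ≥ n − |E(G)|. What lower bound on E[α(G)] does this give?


E[|E(G)|] = C(86, 2)·p = 3655 · (1/1032) = 85/24.
E[α(G)] ≥ n − E[|E(G)|] = 86 − 85/24 = 1979/24.
Numerically: ≈ 82.458333.
(This is only a lower bound; the true E[α(G)] may be larger.)

E[α(G)] ≥ 1979/24 ≈ 82.458333.


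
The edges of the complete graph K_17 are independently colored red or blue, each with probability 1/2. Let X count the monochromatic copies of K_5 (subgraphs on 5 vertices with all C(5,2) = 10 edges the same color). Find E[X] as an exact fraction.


Let X = Σ_S X_S over the C(17, 5) = 6188 subsets S of size 5, where X_S = 1 if the K_5 on S is monochromatic.
For a fixed S, the K_5 on S has C(5, 2) = 10 edges. P[all 10 edges red] = (1/2)^10, and likewise for blue, so P[monochromatic] = 2·(1/2)^10 = 2^{1 − 10} = 1/512.
By linearity: E[X] = C(17, 5) · 2^{1 − 10} = 6188 · 1/512 = 1547/128.
Numerically: E[X] ≈ 12.0859.

E[X] = C(17,5)·2^(1−C(5,2)) = 1547/128 ≈ 12.0859.


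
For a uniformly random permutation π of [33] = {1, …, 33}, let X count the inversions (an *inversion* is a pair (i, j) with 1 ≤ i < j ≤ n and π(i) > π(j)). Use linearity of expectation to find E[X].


Write X = Σ X_I over the C(33, 2) = 528 pairs i < j, with X_I the indicator of one inversion.
There are 528 indicators.
For each fixed pair i < j, the values π(i) and π(j) are two distinct elements of {1, …, 33} in uniformly random order; by symmetry P[π(i) > π(j)] = 1/2.
By linearity: E[X] = 528 · (1/2) = C(33, 2) · (1/2) = 528/2 = 264 ≈ 264.00000.

E[X] = 264 = 264.00000.


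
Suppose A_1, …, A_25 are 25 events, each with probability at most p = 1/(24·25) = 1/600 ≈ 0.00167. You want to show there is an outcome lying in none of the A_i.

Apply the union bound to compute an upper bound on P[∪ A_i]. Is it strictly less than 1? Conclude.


Union bound: P[∪_{i=1}^{25} A_i] ≤ Σ_i P[A_i] ≤ 25·p = 25·(1/600) = 1/24.
Numerically: 1/24 ≈ 0.04167.
Is 1/24 < 1? YES.
Since P[∪ A_i] ≤ 1/24 < 1, the complement has P[∩ A_i^c] ≥ 1 − 1/24 = 23/24 > 0, so some outcome avoids every A_i.

25·p = 1/24 ≈ 0.04167; existence CERTIFIED by the union bound.


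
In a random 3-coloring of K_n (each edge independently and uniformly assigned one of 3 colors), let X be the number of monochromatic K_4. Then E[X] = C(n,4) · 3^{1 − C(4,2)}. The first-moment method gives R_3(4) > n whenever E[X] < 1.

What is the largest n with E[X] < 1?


We need C(n, 4) · 3^{1 − 6} < 1, i.e. C(n, 4) < 3^{6 − 1} = 243.
Check values of n near the boundary:
  n = 8: C(8, 4) = 70; 70 < 243? YES
  n = 9: C(9, 4) = 126; 126 < 243? YES
  n = 10: C(10, 4) = 210; 210 < 243? YES
  n = 11: C(11, 4) = 330; 330 < 243? NO
  n = 12: C(12, 4) = 495; 495 < 243? NO
  n = 13: C(13, 4) = 715; 715 < 243? NO
The largest n with C(n, 4) < 243 is n = 10 (where E[X] = 70/81 ≈ 0.86420). Hence R_3(4) > 10, i.e. R_3(4) ≥ 11.

Largest n = 10; hence R_3(4) > 10.


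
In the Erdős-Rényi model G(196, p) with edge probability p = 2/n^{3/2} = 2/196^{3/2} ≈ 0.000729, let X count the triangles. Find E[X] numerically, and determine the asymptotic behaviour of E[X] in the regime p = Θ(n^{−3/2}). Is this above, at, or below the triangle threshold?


Number of potential triangles: C(196, 3) = 1235780.
Each occurs with probability p³ ≈ (0.000729)³ ≈ 3.87202e-10.
By linearity: E[X] = C(196, 3)·p³ ≈ 1235780 · 3.87202e-10 ≈ 0.000.
Since α = 3/2 > 1, p = c/n^{3/2} = o(1/n) is below the triangle threshold p ~ 1/n. Asymptotically E[X] ~ (c³/6)·n^{3(1−α)} = (2³/6)·n^{-1.5} → 0, so by Markov's inequality G has no triangles w.h.p.

E[X] ≈ 0.000; in regime p = Θ(1/n^{3/2}) E[X] tends to 0 (below the triangle threshold p ~ 1/n).


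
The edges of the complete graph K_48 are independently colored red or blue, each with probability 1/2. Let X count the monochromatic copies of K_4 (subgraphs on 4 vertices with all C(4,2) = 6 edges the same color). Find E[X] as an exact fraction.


Let X = Σ_S X_S over the C(48, 4) = 194580 subsets S of size 4, where X_S = 1 if the K_4 on S is monochromatic.
For a fixed S, the K_4 on S has C(4, 2) = 6 edges. P[all 6 edges red] = (1/2)^6, and likewise for blue, so P[monochromatic] = 2·(1/2)^6 = 2^{1 − 6} = 1/32.
By linearity: E[X] = C(48, 4) · 2^{1 − 6} = 194580 · 1/32 = 48645/8.
Numerically: E[X] ≈ 6080.62500.

E[X] = C(48,4)·2^(1−C(4,2)) = 48645/8 ≈ 6080.62500.


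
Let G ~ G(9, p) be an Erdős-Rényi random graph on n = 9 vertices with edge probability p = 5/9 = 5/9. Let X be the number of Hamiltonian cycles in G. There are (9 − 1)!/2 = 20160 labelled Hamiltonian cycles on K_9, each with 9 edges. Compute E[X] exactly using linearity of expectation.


K_9 has (9 − 1)!/2 = 20160 labelled Hamiltonian cycles.
For each such Hamiltonian cycle H, let X_H = 1 if all 9 edges of H are present in G. Then P[X_H = 1] = p^{9} = (5/9)^{9} = 1953125/387420489.
Summing the indicators: E[X] = Σ_H E[X_H] = 20160 · p^{9} = 20160 · 1953125/387420489 = 4375000000/43046721.
Numerically: E[X] ≈ 102.

E[X] = 20160 · (5/9)^{9} = 4375000000/43046721 ≈ 102.


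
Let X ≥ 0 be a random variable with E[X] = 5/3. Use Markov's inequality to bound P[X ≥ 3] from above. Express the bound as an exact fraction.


μ = E[X] = 5/3, a = 3.
Markov: P[X ≥ 3] ≤ μ/a = (5/3)/3 = 5/9.
Numerically: ≈ 0.556.
(Since a = 3 > μ = 1.667, the bound 5/9 is < 1 and informative.)

P[X ≥ 3] ≤ 5/9 ≈ 0.556.


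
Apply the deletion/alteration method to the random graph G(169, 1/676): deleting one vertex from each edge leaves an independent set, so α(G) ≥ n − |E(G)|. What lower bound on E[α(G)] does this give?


E[|E(G)|] = C(169, 2)·p = 14196 · (1/676) = 21.
E[α(G)] ≥ n − E[|E(G)|] = 169 − 21 = 148.
Numerically: ≈ 148.0000.
(This is only a lower bound; the true E[α(G)] may be larger.)

E[α(G)] ≥ 148 ≈ 148.0000.


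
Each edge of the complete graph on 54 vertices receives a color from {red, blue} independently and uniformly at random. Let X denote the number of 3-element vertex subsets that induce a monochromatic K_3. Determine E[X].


Let X = Σ_S X_S over the C(54, 3) = 24804 subsets S of size 3, where X_S = 1 if the K_3 on S is monochromatic.
For a fixed S, the K_3 on S has C(3, 2) = 3 edges. P[all 3 edges red] = (1/2)^3, and likewise for blue, so P[monochromatic] = 2·(1/2)^3 = 2^{1 − 3} = 1/4.
By linearity of expectation: E[X] = C(54, 3) · 2^{1 − 3} = 24804 · 1/4 = 6201.
Numerically: E[X] ≈ 6201.000.

E[X] = C(54,3)·2^(1−C(3,2)) = 6201 ≈ 6201.000.


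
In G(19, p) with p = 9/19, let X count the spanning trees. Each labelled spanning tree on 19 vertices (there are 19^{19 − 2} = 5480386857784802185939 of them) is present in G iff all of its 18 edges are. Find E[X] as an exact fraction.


K_19 has 19^{19 − 2} = 5480386857784802185939 labelled spanning trees.
For each such spanning tree H, let X_H = 1 if all 18 edges of H are present in G. Then P[X_H = 1] = p^{18} = (9/19)^{18} = 150094635296999121/104127350297911241532841.
By linearity of expectation: E[X] = Σ_H E[X_H] = 5480386857784802185939 · p^{18} = 5480386857784802185939 · 150094635296999121/104127350297911241532841 = 150094635296999121/19.
Numerically: E[X] ≈ 7.9e+15.

E[X] = 5480386857784802185939 · (9/19)^{18} = 150094635296999121/19 ≈ 7.9e+15.


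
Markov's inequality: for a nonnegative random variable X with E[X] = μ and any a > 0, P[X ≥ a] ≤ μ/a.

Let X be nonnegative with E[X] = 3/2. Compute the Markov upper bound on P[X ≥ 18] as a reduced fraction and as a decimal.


μ = E[X] = 3/2, a = 18.
Markov: P[X ≥ 18] ≤ μ/a = (3/2)/18 = 1/12.
Numerically: ≈ 0.08333.
(Since a = 18 > μ = 1.50000, the bound 1/12 is < 1 and informative.)

P[X ≥ 18] ≤ 1/12 ≈ 0.08333.


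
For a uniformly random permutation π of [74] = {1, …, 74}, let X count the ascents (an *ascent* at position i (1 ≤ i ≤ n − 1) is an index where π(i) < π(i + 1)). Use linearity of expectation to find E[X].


Write X = Σ X_I over i = 1, …, 73, with X_I the indicator of one ascent.
There are 73 indicators.
For each fixed i, the pair (π(i), π(i+1)) is a uniformly random ordered pair of distinct values from {1, …, 74}; by symmetry P[π(i) < π(i+1)] = 1/2.
By linearity: E[X] = 73 · (1/2) = (74 − 1) · (1/2) = 73/2 ≈ 36.500.

E[X] = 73/2 = 36.500.


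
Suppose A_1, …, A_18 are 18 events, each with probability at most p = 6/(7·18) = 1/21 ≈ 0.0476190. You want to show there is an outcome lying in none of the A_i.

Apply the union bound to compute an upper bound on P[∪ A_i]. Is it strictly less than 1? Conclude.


Union bound: P[∪_{i=1}^{18} A_i] ≤ Σ_i P[A_i] ≤ 18·p = 18·(1/21) = 6/7.
Numerically: 6/7 ≈ 0.8571429.
Is 6/7 < 1? YES.
Since P[∪ A_i] ≤ 6/7 < 1, the complement has P[∩ A_i^c] ≥ 1 − 6/7 = 1/7 > 0, so some outcome avoids every A_i.

18·p = 6/7 ≈ 0.8571429; existence CERTIFIED by the union bound.


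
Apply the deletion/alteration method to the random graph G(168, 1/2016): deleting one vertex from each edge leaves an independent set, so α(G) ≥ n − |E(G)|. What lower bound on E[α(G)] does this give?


E[|E(G)|] = C(168, 2)·p = 14028 · (1/2016) = 167/24.
E[α(G)] ≥ n − E[|E(G)|] = 168 − 167/24 = 3865/24.
Numerically: ≈ 161.041667.
(This is only a lower bound; the true E[α(G)] may be larger.)

E[α(G)] ≥ 3865/24 ≈ 161.041667.


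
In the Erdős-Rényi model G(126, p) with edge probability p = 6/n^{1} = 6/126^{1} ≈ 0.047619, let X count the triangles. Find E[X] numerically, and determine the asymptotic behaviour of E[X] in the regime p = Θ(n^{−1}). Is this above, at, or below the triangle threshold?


Number of potential triangles: C(126, 3) = 325500.
Each occurs with probability p³ ≈ (0.047619)³ ≈ 1.07979700e-04.
By linearity: E[X] = C(126, 3)·p³ ≈ 325500 · 1.07979700e-04 ≈ 35.147392.
Here α = 1, so p = 6/n is exactly at the triangle threshold p ~ 1/n. Asymptotically E[X] → c³/6 = 6³/6 = 36 ≈ 36.000000, a bounded constant. In this regime the triangle count is asymptotically Poisson(c³/6).

E[X] ≈ 35.147392; in regime p = Θ(1/n^{1}) E[X] stays bounded (at the triangle threshold p ~ 1/n).


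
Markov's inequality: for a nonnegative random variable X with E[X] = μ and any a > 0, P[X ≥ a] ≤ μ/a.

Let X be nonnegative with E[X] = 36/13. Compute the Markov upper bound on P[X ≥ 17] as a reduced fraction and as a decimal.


μ = E[X] = 36/13, a = 17.
Markov: P[X ≥ 17] ≤ μ/a = (36/13)/17 = 36/221.
Numerically: ≈ 0.1629.
(Since a = 17 > μ = 2.7692, the bound 36/221 is < 1 and informative.)

P[X ≥ 17] ≤ 36/221 ≈ 0.1629.


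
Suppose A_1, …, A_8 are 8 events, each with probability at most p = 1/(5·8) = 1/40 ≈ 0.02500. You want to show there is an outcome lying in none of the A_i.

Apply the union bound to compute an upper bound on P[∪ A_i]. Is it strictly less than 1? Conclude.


Union bound: P[∪_{i=1}^{8} A_i] ≤ Σ_i P[A_i] ≤ 8·p = 8·(1/40) = 1/5.
Numerically: 1/5 ≈ 0.20000.
Is 1/5 < 1? YES.
Since P[∪ A_i] ≤ 1/5 < 1, the complement has P[∩ A_i^c] ≥ 1 − 1/5 = 4/5 > 0, so some outcome avoids every A_i.

8·p = 1/5 ≈ 0.20000; existence CERTIFIED by the union bound.


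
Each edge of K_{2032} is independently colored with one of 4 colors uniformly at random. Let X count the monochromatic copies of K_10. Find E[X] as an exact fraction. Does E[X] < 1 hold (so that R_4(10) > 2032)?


E[X] = C(2032, 10) · 4^{1 − 45} = 323475384642158147171212440 · 4^{−44} = 323475384642158147171212440/309485009821345068724781056.
As a reduced fraction: E[X] = 40434423080269768396401555/38685626227668133590597632 ≈ 1.045.
Is E[X] < 1? NO.
Since E[X] ≥ 1, the first-moment bound is inconclusive at n = 2032; it does NOT by itself certify R_4(10) > 2032.

E[X] = 40434423080269768396401555/38685626227668133590597632 ≈ 1.045; E[X] ≥ 1; first-moment method inconclusive here.


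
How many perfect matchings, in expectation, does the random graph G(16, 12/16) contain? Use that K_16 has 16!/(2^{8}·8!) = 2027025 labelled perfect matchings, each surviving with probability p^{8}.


K_16 has 16!/(2^{8}·8!) = 2027025 labelled perfect matchings.
For each such perfect matching H, let X_H = 1 if all 8 edges of H are present in G. Then P[X_H = 1] = p^{8} = (3/4)^{8} = 6561/65536.
By linearity of expectation: E[X] = Σ_H E[X_H] = 2027025 · p^{8} = 2027025 · 6561/65536 = 13299311025/65536.
Numerically: E[X] ≈ 2.03e+05.

E[X] = 2027025 · (3/4)^{8} = 13299311025/65536 ≈ 2.03e+05.


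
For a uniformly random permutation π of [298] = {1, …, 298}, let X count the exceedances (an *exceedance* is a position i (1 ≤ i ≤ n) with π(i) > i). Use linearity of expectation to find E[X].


Write X = Σ_{i=1}^{298} X_i, where X_i = 1_{π(i) > i}.
For each fixed i, π(i) is uniform over {1, …, 298} (marginal of a uniform permutation), so P[π(i) > i] = (n − i)/n. Summing: Σ_{i=1}^{298} (n − i)/n = (0 + 1 + … + 297)/298 = 298(298 − 1)/(2·298) = (298 − 1)/2.
Hence E[X] = Σ_{i=1}^{298} (298 − i)/298 = 297/2 ≈ 148.500000.

E[X] = 297/2 = 148.500000.


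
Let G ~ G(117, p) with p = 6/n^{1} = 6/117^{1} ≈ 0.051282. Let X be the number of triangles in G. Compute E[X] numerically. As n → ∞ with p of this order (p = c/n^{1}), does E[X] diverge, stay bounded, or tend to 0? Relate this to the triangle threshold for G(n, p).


Number of potential triangles: C(117, 3) = 260130.
Each occurs with probability p³ ≈ (0.051282)³ ≈ 1.3486404e-04.
By linearity: E[X] = C(117, 3)·p³ ≈ 260130 · 1.3486404e-04 ≈ 35.08218.
Here α = 1, so p = 6/n is exactly at the triangle threshold p ~ 1/n. Asymptotically E[X] → c³/6 = 6³/6 = 36 ≈ 36.00000, a bounded constant. In this regime the triangle count is asymptotically Poisson(c³/6).

E[X] ≈ 35.08218; in regime p = Θ(1/n^{1}) E[X] stays bounded (at the triangle threshold p ~ 1/n).


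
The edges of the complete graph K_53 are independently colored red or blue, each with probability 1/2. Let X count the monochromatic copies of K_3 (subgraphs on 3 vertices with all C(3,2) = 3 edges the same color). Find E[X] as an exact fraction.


Let X = Σ_S X_S over the C(53, 3) = 23426 subsets S of size 3, where X_S = 1 if the K_3 on S is monochromatic.
For a fixed S, the K_3 on S has C(3, 2) = 3 edges. P[all 3 edges red] = (1/2)^3, and likewise for blue, so P[monochromatic] = 2·(1/2)^3 = 2^{1 − 3} = 1/4.
By linearity of expectation: E[X] = C(53, 3) · 2^{1 − 3} = 23426 · 1/4 = 11713/2.
Numerically: E[X] ≈ 5856.500.

E[X] = C(53,3)·2^(1−C(3,2)) = 11713/2 ≈ 5856.500.


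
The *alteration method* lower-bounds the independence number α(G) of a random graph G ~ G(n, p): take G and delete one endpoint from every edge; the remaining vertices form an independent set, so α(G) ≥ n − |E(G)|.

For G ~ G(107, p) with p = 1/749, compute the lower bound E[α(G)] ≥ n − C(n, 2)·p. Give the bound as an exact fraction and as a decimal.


E[|E(G)|] = C(107, 2)·p = 5671 · (1/749) = 53/7.
E[α(G)] ≥ n − E[|E(G)|] = 107 − 53/7 = 696/7.
Numerically: ≈ 99.429.
(This is only a lower bound; the true E[α(G)] may be larger.)

E[α(G)] ≥ 696/7 ≈ 99.429.


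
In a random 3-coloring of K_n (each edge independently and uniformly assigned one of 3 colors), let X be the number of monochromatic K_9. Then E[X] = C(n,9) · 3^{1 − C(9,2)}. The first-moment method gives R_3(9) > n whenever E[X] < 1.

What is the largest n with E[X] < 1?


We need C(n, 9) · 3^{1 − 36} < 1, i.e. C(n, 9) < 3^{36 − 1} = 50031545098999707.
Check values of n near the boundary:
  n = 298: C(298, 9) = 45207677551849890; 45207677551849890 < 50031545098999707? YES
  n = 299: C(299, 9) = 46610674441390059; 46610674441390059 < 50031545098999707? YES
  n = 300: C(300, 9) = 48052241692154700; 48052241692154700 < 50031545098999707? YES
  n = 301: C(301, 9) = 49533303936090975; 49533303936090975 < 50031545098999707? YES
  n = 302: C(302, 9) = 51054804739588650; 51054804739588650 < 50031545098999707? NO
  n = 303: C(303, 9) = 52617706925494425; 52617706925494425 < 50031545098999707? NO
  n = 304: C(304, 9) = 54222992899492560; 54222992899492560 < 50031545098999707? NO
The largest n with C(n, 9) < 50031545098999707 is n = 301 (where E[X] = 16511101312030325/16677181699666569 ≈ 0.990). Hence R_3(9) > 301, i.e. R_3(9) ≥ 302.

Largest n = 301; hence R_3(9) > 301.


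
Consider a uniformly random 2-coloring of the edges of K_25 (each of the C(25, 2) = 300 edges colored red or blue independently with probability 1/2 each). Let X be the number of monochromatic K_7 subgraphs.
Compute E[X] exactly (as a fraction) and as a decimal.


Let X = Σ_S X_S over the C(25, 7) = 480700 subsets S of size 7, where X_S = 1 if the K_7 on S is monochromatic.
For a fixed S, the K_7 on S has C(7, 2) = 21 edges. P[all 21 edges red] = (1/2)^21, and likewise for blue, so P[monochromatic] = 2·(1/2)^21 = 2^{1 − 21} = 1/1048576.
By linearity: E[X] = C(25, 7) · 2^{1 − 21} = 480700 · 1/1048576 = 120175/262144.
Numerically: E[X] ≈ 0.458431.

E[X] = C(25,7)·2^(1−C(7,2)) = 120175/262144 ≈ 0.458431.


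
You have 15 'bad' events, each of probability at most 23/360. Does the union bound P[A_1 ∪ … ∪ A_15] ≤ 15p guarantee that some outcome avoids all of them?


Union bound: P[∪_{i=1}^{15} A_i] ≤ Σ_i P[A_i] ≤ 15·p = 15·(23/360) = 23/24.
Numerically: 23/24 ≈ 0.95833.
Is 23/24 < 1? YES.
Since P[∪ A_i] ≤ 23/24 < 1, the complement has P[∩ A_i^c] ≥ 1 − 23/24 = 1/24 > 0, so some outcome avoids every A_i.

15·p = 23/24 ≈ 0.95833; existence CERTIFIED by the union bound.


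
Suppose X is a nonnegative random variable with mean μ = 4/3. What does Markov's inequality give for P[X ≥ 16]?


μ = E[X] = 4/3, a = 16.
Markov: P[X ≥ 16] ≤ μ/a = (4/3)/16 = 1/12.
Numerically: ≈ 0.0833.
(Since a = 16 > μ = 1.3333, the bound 1/12 is < 1 and informative.)

P[X ≥ 16] ≤ 1/12 ≈ 0.0833.


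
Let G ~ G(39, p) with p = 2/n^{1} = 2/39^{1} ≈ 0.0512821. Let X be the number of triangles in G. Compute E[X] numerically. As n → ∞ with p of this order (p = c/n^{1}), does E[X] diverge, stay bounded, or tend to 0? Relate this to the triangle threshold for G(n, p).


Number of potential triangles: C(39, 3) = 9139.
Each occurs with probability p³ ≈ (0.0512821)³ ≈ 1.34864040e-04.
By linearity: E[X] = C(39, 3)·p³ ≈ 9139 · 1.34864040e-04 ≈ 1.232522.
Here α = 1, so p = 2/n is exactly at the triangle threshold p ~ 1/n. Asymptotically E[X] → c³/6 = 2³/6 = 4/3 ≈ 1.333333, a bounded constant. In this regime the triangle count is asymptotically Poisson(c³/6).

E[X] ≈ 1.232522; in regime p = Θ(1/n^{1}) E[X] stays bounded (at the triangle threshold p ~ 1/n).


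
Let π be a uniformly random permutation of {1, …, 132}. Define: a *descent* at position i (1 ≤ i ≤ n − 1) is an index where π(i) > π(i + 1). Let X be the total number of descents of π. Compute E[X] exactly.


Write X = Σ X_I over i = 1, …, 131, with X_I the indicator of one descent.
There are 131 indicators.
For each fixed i, the pair (π(i), π(i+1)) is a uniformly random ordered pair of distinct values from {1, …, 132}; by symmetry P[π(i) > π(i+1)] = 1/2.
By linearity: E[X] = 131 · (1/2) = (132 − 1) · (1/2) = 131/2 ≈ 65.500.

E[X] = 131/2 = 65.500.


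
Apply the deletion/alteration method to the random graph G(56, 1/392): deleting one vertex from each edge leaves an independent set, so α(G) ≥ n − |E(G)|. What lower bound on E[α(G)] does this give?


E[|E(G)|] = C(56, 2)·p = 1540 · (1/392) = 55/14.
E[α(G)] ≥ n − E[|E(G)|] = 56 − 55/14 = 729/14.
Numerically: ≈ 52.0714.
(This is only a lower bound; the true E[α(G)] may be larger.)

E[α(G)] ≥ 729/14 ≈ 52.0714.


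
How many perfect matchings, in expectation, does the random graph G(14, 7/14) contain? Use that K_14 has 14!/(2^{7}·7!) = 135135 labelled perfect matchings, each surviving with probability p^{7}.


K_14 has 14!/(2^{7}·7!) = 135135 labelled perfect matchings.
For each such perfect matching H, let X_H = 1 if all 7 edges of H are present in G. Then P[X_H = 1] = p^{7} = (1/2)^{7} = 1/128.
Summing the indicators: E[X] = Σ_H E[X_H] = 135135 · p^{7} = 135135 · 1/128 = 135135/128.
Numerically: E[X] ≈ 1055.7.

E[X] = 135135 · (1/2)^{7} = 135135/128 ≈ 1055.7.


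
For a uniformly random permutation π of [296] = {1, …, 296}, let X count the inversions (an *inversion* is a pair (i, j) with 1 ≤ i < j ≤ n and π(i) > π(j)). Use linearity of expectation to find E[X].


Write X = Σ X_I over the C(296, 2) = 43660 pairs i < j, with X_I the indicator of one inversion.
There are 43660 indicators.
For each fixed pair i < j, the values π(i) and π(j) are two distinct elements of {1, …, 296} in uniformly random order; by symmetry P[π(i) > π(j)] = 1/2.
By linearity: E[X] = 43660 · (1/2) = C(296, 2) · (1/2) = 43660/2 = 21830 ≈ 21830.00000.

E[X] = 21830 = 21830.00000.


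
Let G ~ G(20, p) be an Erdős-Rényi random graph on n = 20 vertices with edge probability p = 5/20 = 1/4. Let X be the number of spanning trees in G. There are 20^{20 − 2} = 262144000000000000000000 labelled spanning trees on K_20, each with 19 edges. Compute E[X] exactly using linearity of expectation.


K_20 has 20^{20 − 2} = 262144000000000000000000 labelled spanning trees.
For each such spanning tree H, let X_H = 1 if all 19 edges of H are present in G. Then P[X_H = 1] = p^{19} = (1/4)^{19} = 1/274877906944.
By linearity: E[X] = Σ_H E[X_H] = 262144000000000000000000 · p^{19} = 262144000000000000000000 · 1/274877906944 = 3814697265625/4.
Numerically: E[X] ≈ 9.54e+11.

E[X] = 262144000000000000000000 · (1/4)^{19} = 3814697265625/4 ≈ 9.54e+11.


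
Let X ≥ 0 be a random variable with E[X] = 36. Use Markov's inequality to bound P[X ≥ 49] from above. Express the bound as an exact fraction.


μ = E[X] = 36, a = 49.
Markov: P[X ≥ 49] ≤ μ/a = (36)/49 = 36/49.
Numerically: ≈ 0.734694.
(Since a = 49 > μ = 36.000000, the bound 36/49 is < 1 and informative.)

P[X ≥ 49] ≤ 36/49 ≈ 0.734694.


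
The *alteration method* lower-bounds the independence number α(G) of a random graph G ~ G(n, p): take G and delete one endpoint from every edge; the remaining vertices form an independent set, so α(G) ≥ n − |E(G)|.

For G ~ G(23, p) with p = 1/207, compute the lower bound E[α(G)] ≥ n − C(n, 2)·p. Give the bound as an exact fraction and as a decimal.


E[|E(G)|] = C(23, 2)·p = 253 · (1/207) = 11/9.
E[α(G)] ≥ n − E[|E(G)|] = 23 − 11/9 = 196/9.
Numerically: ≈ 21.777778.
(This is only a lower bound; the true E[α(G)] may be larger.)

E[α(G)] ≥ 196/9 ≈ 21.777778.


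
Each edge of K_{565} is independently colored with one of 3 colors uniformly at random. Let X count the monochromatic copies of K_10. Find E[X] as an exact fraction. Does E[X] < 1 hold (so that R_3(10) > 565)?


E[X] = C(565, 10) · 3^{1 − 45} = 843210704398024361828 · 3^{−44} = 843210704398024361828/984770902183611232881.
As a reduced fraction: E[X] = 843210704398024361828/984770902183611232881 ≈ 0.85625.
Is E[X] < 1? YES.
Since E[X] < 1, there exists a 3-coloring of K_{565} with no monochromatic K_10; hence R_3(10) > 565.

E[X] = 843210704398024361828/984770902183611232881 ≈ 0.85625; E[X] < 1, so R_3(10) > 565.


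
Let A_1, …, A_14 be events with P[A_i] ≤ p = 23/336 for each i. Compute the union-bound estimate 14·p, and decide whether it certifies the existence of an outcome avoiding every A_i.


Union bound: P[∪_{i=1}^{14} A_i] ≤ Σ_i P[A_i] ≤ 14·p = 14·(23/336) = 23/24.
Numerically: 23/24 ≈ 0.958.
Is 23/24 < 1? YES.
Since P[∪ A_i] ≤ 23/24 < 1, the complement has P[∩ A_i^c] ≥ 1 − 23/24 = 1/24 > 0, so some outcome avoids every A_i.

14·p = 23/24 ≈ 0.958; existence CERTIFIED by the union bound.


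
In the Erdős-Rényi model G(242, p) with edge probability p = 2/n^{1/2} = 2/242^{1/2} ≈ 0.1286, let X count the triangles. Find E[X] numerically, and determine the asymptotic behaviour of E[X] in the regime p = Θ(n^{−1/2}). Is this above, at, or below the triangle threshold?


Number of potential triangles: C(242, 3) = 2332880.
Each occurs with probability p³ ≈ (0.1286)³ ≈ 2.125039e-03.
By linearity: E[X] = C(242, 3)·p³ ≈ 2332880 · 2.125039e-03 ≈ 4957.4614.
Since α = 1/2 < 1, p = c/n^{1/2} ≫ 1/n is above the triangle threshold p ~ 1/n. Asymptotically E[X] ~ (c³/6)·n^{3(1−α)} = (2³/6)·n^{1.5} → ∞; triangles are abundant w.h.p.

E[X] ≈ 4957.4614; in regime p = Θ(1/n^{1/2}) E[X] diverges (above the triangle threshold p ~ 1/n).


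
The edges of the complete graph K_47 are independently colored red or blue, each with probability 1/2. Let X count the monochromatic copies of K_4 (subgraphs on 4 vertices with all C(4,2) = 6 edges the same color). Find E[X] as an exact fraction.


Let X = Σ_S X_S over the C(47, 4) = 178365 subsets S of size 4, where X_S = 1 if the K_4 on S is monochromatic.
For a fixed S, the K_4 on S has C(4, 2) = 6 edges. P[all 6 edges red] = (1/2)^6, and likewise for blue, so P[monochromatic] = 2·(1/2)^6 = 2^{1 − 6} = 1/32.
By linearity of expectation: E[X] = C(47, 4) · 2^{1 − 6} = 178365 · 1/32 = 178365/32.
Numerically: E[X] ≈ 5573.906.

E[X] = C(47,4)·2^(1−C(4,2)) = 178365/32 ≈ 5573.906.


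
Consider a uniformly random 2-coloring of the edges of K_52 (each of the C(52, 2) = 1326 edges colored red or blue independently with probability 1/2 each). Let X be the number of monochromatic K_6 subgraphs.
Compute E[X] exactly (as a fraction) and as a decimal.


Let X = Σ_S X_S over the C(52, 6) = 20358520 subsets S of size 6, where X_S = 1 if the K_6 on S is monochromatic.
For a fixed S, the K_6 on S has C(6, 2) = 15 edges. P[all 15 edges red] = (1/2)^15, and likewise for blue, so P[monochromatic] = 2·(1/2)^15 = 2^{1 − 15} = 1/16384.
Summing: E[X] = C(52, 6) · 2^{1 − 15} = 20358520 · 1/16384 = 2544815/2048.
Numerically: E[X] ≈ 1242.585449.

E[X] = C(52,6)·2^(1−C(6,2)) = 2544815/2048 ≈ 1242.585449.


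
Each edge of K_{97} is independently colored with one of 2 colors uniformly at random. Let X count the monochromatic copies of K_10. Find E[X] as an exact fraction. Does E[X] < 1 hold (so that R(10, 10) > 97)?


E[X] = C(97, 10) · 2^{1 − 45} = 12576469727536 · 2^{−44} = 12576469727536/17592186044416.
As a reduced fraction: E[X] = 786029357971/1099511627776 ≈ 0.7149.
Is E[X] < 1? YES.
Since E[X] < 1, there exists a 2-coloring of K_{97} with no monochromatic K_10; hence R(10, 10) > 97.

E[X] = 786029357971/1099511627776 ≈ 0.7149; E[X] < 1, so R(10, 10) > 97.


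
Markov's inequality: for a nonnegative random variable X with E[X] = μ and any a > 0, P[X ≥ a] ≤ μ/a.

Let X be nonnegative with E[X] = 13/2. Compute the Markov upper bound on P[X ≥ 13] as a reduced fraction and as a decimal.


μ = E[X] = 13/2, a = 13.
Markov: P[X ≥ 13] ≤ μ/a = (13/2)/13 = 1/2.
Numerically: ≈ 0.500000.
(Since a = 13 > μ = 6.500000, the bound 1/2 is < 1 and informative.)

P[X ≥ 13] ≤ 1/2 ≈ 0.500000.


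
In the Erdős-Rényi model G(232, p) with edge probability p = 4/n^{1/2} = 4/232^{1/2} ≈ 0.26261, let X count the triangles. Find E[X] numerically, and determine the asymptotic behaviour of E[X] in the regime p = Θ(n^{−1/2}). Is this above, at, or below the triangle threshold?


Number of potential triangles: C(232, 3) = 2054360.
Each occurs with probability p³ ≈ (0.26261)³ ≈ 1.8111232e-02.
By linearity: E[X] = C(232, 3)·p³ ≈ 2054360 · 1.8111232e-02 ≈ 37206.99082.
Since α = 1/2 < 1, p = c/n^{1/2} ≫ 1/n is above the triangle threshold p ~ 1/n. Asymptotically E[X] ~ (c³/6)·n^{3(1−α)} = (4³/6)·n^{1.5} → ∞; triangles are abundant w.h.p.

E[X] ≈ 37206.99082; in regime p = Θ(1/n^{1/2}) E[X] diverges (above the triangle threshold p ~ 1/n).


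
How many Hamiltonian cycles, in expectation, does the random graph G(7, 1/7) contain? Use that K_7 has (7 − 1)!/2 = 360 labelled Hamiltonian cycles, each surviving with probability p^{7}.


K_7 has (7 − 1)!/2 = 360 labelled Hamiltonian cycles.
For each such Hamiltonian cycle H, let X_H = 1 if all 7 edges of H are present in G. Then P[X_H = 1] = p^{7} = (1/7)^{7} = 1/823543.
Summing the indicators: E[X] = Σ_H E[X_H] = 360 · p^{7} = 360 · 1/823543 = 360/823543.
Numerically: E[X] ≈ 0.0004371.

E[X] = 360 · (1/7)^{7} = 360/823543 ≈ 0.0004371.


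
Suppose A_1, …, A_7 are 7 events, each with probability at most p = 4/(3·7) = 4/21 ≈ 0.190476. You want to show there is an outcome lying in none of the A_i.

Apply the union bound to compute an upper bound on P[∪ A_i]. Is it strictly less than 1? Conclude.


Union bound: P[∪_{i=1}^{7} A_i] ≤ Σ_i P[A_i] ≤ 7·p = 7·(4/21) = 4/3.
Numerically: 4/3 ≈ 1.333333.
Is 4/3 < 1? NO.
Since the bound 4/3 is ≥ 1, the union bound is uninformative here; it does NOT by itself certify existence.

7·p = 4/3 ≈ 1.333333; existence NOT certified by the union bound.


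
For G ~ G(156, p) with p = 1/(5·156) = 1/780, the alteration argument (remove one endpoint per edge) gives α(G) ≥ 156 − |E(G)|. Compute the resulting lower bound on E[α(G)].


E[|E(G)|] = C(156, 2)·p = 12090 · (1/780) = 31/2.
E[α(G)] ≥ n − E[|E(G)|] = 156 − 31/2 = 281/2.
Numerically: ≈ 140.500000.
(This is only a lower bound; the true E[α(G)] may be larger.)

E[α(G)] ≥ 281/2 ≈ 140.500000.


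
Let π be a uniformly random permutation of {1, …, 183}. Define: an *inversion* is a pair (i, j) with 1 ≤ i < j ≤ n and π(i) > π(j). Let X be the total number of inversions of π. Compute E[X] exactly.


Write X = Σ X_I over the C(183, 2) = 16653 pairs i < j, with X_I the indicator of one inversion.
There are 16653 indicators.
For each fixed pair i < j, the values π(i) and π(j) are two distinct elements of {1, …, 183} in uniformly random order; by symmetry P[π(i) > π(j)] = 1/2.
By linearity: E[X] = 16653 · (1/2) = C(183, 2) · (1/2) = 16653/2 = 16653/2 ≈ 8326.500000.

E[X] = 16653/2 = 8326.500000.


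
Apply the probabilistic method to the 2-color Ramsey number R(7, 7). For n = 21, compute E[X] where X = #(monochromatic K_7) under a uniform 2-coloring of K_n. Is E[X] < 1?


E[X] = C(21, 7) · 2^{1 − 21} = 116280 · 2^{−20} = 116280/1048576.
As a reduced fraction: E[X] = 14535/131072 ≈ 0.111.
Is E[X] < 1? YES.
Since E[X] < 1, there exists a 2-coloring of K_{21} with no monochromatic K_7; hence R(7, 7) > 21.

E[X] = 14535/131072 ≈ 0.111; E[X] < 1, so R(7, 7) > 21.


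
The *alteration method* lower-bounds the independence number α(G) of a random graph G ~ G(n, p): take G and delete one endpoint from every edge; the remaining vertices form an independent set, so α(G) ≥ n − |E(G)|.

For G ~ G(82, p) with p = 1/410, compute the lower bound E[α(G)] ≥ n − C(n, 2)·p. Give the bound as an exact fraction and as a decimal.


E[|E(G)|] = C(82, 2)·p = 3321 · (1/410) = 81/10.
E[α(G)] ≥ n − E[|E(G)|] = 82 − 81/10 = 739/10.
Numerically: ≈ 73.90000.
(This is only a lower bound; the true E[α(G)] may be larger.)

E[α(G)] ≥ 739/10 ≈ 73.90000.


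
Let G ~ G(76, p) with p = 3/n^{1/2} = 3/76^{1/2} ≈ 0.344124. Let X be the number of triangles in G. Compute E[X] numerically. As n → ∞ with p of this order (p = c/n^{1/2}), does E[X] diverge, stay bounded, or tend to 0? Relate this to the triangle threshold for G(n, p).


Number of potential triangles: C(76, 3) = 70300.
Each occurs with probability p³ ≈ (0.344124)³ ≈ 4.07514790e-02.
By linearity: E[X] = C(76, 3)·p³ ≈ 70300 · 4.07514790e-02 ≈ 2864.828977.
Since α = 1/2 < 1, p = c/n^{1/2} ≫ 1/n is above the triangle threshold p ~ 1/n. Asymptotically E[X] ~ (c³/6)·n^{3(1−α)} = (3³/6)·n^{1.5} → ∞; triangles are abundant w.h.p.

E[X] ≈ 2864.828977; in regime p = Θ(1/n^{1/2}) E[X] diverges (above the triangle threshold p ~ 1/n).


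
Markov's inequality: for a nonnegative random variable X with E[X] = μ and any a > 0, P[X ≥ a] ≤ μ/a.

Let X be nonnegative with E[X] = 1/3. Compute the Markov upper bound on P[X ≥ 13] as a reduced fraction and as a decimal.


μ = E[X] = 1/3, a = 13.
Markov: P[X ≥ 13] ≤ μ/a = (1/3)/13 = 1/39.
Numerically: ≈ 0.0256.
(Since a = 13 > μ = 0.3333, the bound 1/39 is < 1 and informative.)

P[X ≥ 13] ≤ 1/39 ≈ 0.0256.


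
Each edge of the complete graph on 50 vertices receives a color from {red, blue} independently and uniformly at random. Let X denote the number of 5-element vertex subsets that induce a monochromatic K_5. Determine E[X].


Let X = Σ_S X_S over the C(50, 5) = 2118760 subsets S of size 5, where X_S = 1 if the K_5 on S is monochromatic.
For a fixed S, the K_5 on S has C(5, 2) = 10 edges. P[all 10 edges red] = (1/2)^10, and likewise for blue, so P[monochromatic] = 2·(1/2)^10 = 2^{1 − 10} = 1/512.
By linearity of expectation: E[X] = C(50, 5) · 2^{1 − 10} = 2118760 · 1/512 = 264845/64.
Numerically: E[X] ≈ 4138.203.

E[X] = C(50,5)·2^(1−C(5,2)) = 264845/64 ≈ 4138.203.


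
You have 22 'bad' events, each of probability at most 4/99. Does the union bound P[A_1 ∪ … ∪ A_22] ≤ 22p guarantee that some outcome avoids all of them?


Union bound: P[∪_{i=1}^{22} A_i] ≤ Σ_i P[A_i] ≤ 22·p = 22·(4/99) = 8/9.
Numerically: 8/9 ≈ 0.88889.
Is 8/9 < 1? YES.
Since P[∪ A_i] ≤ 8/9 < 1, the complement has P[∩ A_i^c] ≥ 1 − 8/9 = 1/9 > 0, so some outcome avoids every A_i.

22·p = 8/9 ≈ 0.88889; existence CERTIFIED by the union bound.


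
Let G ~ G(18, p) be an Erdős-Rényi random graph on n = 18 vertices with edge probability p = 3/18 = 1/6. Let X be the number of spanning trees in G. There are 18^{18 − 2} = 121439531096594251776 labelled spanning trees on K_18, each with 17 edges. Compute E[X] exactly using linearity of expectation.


K_18 has 18^{18 − 2} = 121439531096594251776 labelled spanning trees.
For each such spanning tree H, let X_H = 1 if all 17 edges of H are present in G. Then P[X_H = 1] = p^{17} = (1/6)^{17} = 1/16926659444736.
By linearity: E[X] = Σ_H E[X_H] = 121439531096594251776 · p^{17} = 121439531096594251776 · 1/16926659444736 = 14348907/2.
Numerically: E[X] ≈ 7.17e+06.

E[X] = 121439531096594251776 · (1/6)^{17} = 14348907/2 ≈ 7.17e+06.


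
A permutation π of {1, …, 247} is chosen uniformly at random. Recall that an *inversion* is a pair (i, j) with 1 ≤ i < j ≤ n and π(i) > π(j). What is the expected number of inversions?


Write X = Σ X_I over the C(247, 2) = 30381 pairs i < j, with X_I the indicator of one inversion.
There are 30381 indicators.
For each fixed pair i < j, the values π(i) and π(j) are two distinct elements of {1, …, 247} in uniformly random order; by symmetry P[π(i) > π(j)] = 1/2.
By linearity: E[X] = 30381 · (1/2) = C(247, 2) · (1/2) = 30381/2 = 30381/2 ≈ 15190.50000.

E[X] = 30381/2 = 15190.50000.


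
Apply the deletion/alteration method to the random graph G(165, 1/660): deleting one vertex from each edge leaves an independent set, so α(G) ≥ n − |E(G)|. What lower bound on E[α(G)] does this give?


E[|E(G)|] = C(165, 2)·p = 13530 · (1/660) = 41/2.
E[α(G)] ≥ n − E[|E(G)|] = 165 − 41/2 = 289/2.
Numerically: ≈ 144.500000.
(This is only a lower bound; the true E[α(G)] may be larger.)

E[α(G)] ≥ 289/2 ≈ 144.500000.


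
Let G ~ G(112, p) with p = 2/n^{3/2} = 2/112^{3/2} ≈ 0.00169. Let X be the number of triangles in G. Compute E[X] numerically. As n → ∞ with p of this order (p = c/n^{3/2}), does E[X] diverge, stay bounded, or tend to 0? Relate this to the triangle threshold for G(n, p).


Number of potential triangles: C(112, 3) = 227920.
Each occurs with probability p³ ≈ (0.00169)³ ≈ 4.80407e-09.
By linearity: E[X] = C(112, 3)·p³ ≈ 227920 · 4.80407e-09 ≈ 0.001.
Since α = 3/2 > 1, p = c/n^{3/2} = o(1/n) is below the triangle threshold p ~ 1/n. Asymptotically E[X] ~ (c³/6)·n^{3(1−α)} = (2³/6)·n^{-1.5} → 0, so by Markov's inequality G has no triangles w.h.p.

E[X] ≈ 0.001; in regime p = Θ(1/n^{3/2}) E[X] tends to 0 (below the triangle threshold p ~ 1/n).
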